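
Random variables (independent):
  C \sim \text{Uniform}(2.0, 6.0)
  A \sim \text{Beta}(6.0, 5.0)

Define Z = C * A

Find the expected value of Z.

For independent RVs: E[XY] = E[X]*E[Y]
E[C] = 4
E[A] = 0.54545455
E[Z] = 4 * 0.54545455 = 2.1818182

2.1818182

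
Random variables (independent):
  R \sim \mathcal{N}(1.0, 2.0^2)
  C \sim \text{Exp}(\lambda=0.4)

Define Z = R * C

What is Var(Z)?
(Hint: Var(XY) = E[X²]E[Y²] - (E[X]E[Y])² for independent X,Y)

Var(XY) = E[X²]E[Y²] - (E[X]E[Y])²
E[R] = 1, Var(R) = 4
E[C] = 2.5, Var(C) = 6.25
E[R²] = 4 + 1² = 5
E[C²] = 6.25 + 2.5² = 12.5
Var(Z) = 5*12.5 - (1*2.5)²
= 62.5 - 6.25 = 56.25

56.25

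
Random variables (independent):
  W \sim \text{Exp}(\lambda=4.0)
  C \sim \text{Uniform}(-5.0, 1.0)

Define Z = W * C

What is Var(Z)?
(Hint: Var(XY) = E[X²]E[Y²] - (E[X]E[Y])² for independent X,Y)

Var(XY) = E[X²]E[Y²] - (E[X]E[Y])²
E[W] = 0.25, Var(W) = 0.0625
E[C] = -2, Var(C) = 3
E[W²] = 0.0625 + 0.25² = 0.125
E[C²] = 3 + (-2)² = 7
Var(Z) = 0.125*7 - (0.25*(-2))²
= 0.875 - 0.25 = 0.625

0.625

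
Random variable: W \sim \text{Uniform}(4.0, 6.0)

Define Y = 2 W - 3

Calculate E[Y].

For Y = 2W - 3:
E[Y] = 2 * E[W] - 3
E[W] = (4 + 6)/2 = 5
E[Y] = 2 * 5 - 3 = 7

7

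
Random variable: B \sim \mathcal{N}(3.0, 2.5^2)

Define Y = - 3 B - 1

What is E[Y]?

For Y = -3B - 1:
E[Y] = -3 * E[B] - 1
E[B] = 3.0 = 3
E[Y] = -3 * 3 - 1 = -10

-10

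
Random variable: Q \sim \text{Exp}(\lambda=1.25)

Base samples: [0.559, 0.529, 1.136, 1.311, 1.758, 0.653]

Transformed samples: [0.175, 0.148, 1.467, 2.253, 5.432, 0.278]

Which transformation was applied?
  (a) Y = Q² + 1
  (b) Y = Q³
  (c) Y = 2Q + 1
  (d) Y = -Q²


Checking option (b) Y = Q³:
  Q = 0.559 -> Y = 0.175 ✓
  Q = 0.529 -> Y = 0.148 ✓
  Q = 1.136 -> Y = 1.467 ✓
All samples match this transformation.

(b) Q³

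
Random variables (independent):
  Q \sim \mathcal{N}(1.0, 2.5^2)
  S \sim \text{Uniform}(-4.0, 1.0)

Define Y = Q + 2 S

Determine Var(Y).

For independent RVs: Var(aX + bY) = a²Var(X) + b²Var(Y)
Var(Q) = 6.25
Var(S) = 2.0833333
Var(Y) = 1²*6.25 + 2²*2.0833333
= 1*6.25 + 4*2.0833333 = 14.583333

14.583333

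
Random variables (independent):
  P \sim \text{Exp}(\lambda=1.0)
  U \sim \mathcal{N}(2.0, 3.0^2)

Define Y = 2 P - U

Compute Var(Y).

For independent RVs: Var(aX + bY) = a²Var(X) + b²Var(Y)
Var(P) = 1
Var(U) = 9
Var(Y) = 2²*1 + (-1)²*9
= 4*1 + 1*9 = 13

13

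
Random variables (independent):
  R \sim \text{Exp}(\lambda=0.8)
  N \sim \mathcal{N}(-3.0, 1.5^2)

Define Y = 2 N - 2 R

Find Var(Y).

For independent RVs: Var(aX + bY) = a²Var(X) + b²Var(Y)
Var(R) = 1.5625
Var(N) = 2.25
Var(Y) = (-2)²*1.5625 + 2²*2.25
= 4*1.5625 + 4*2.25 = 15.25

15.25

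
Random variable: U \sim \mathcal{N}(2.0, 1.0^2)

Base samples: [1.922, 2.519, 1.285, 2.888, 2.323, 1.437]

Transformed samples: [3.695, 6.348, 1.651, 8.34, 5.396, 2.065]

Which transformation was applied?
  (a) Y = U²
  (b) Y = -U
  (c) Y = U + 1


Checking option (a) Y = U²:
  U = 1.922 -> Y = 3.695 ✓
  U = 2.519 -> Y = 6.348 ✓
  U = 1.285 -> Y = 1.651 ✓
All samples match this transformation.

(a) U²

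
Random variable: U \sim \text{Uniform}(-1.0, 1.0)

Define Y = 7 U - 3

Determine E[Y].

For Y = 7U - 3:
E[Y] = 7 * E[U] - 3
E[U] = (-1 + 1)/2 = 0
E[Y] = 7 * 0 - 3 = -3

-3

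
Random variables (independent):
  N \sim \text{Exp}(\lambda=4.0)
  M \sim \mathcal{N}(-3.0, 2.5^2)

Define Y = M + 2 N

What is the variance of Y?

For independent RVs: Var(aX + bY) = a²Var(X) + b²Var(Y)
Var(N) = 0.0625
Var(M) = 6.25
Var(Y) = 2²*0.0625 + 1²*6.25
= 4*0.0625 + 1*6.25 = 6.5

6.5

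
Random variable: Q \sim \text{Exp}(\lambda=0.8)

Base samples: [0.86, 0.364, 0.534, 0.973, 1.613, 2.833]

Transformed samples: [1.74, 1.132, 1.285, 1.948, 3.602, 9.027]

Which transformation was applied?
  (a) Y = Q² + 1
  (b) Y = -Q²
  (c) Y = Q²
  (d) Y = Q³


Checking option (a) Y = Q² + 1:
  Q = 0.86 -> Y = 1.74 ✓
  Q = 0.364 -> Y = 1.132 ✓
  Q = 0.534 -> Y = 1.285 ✓
All samples match this transformation.

(a) Q² + 1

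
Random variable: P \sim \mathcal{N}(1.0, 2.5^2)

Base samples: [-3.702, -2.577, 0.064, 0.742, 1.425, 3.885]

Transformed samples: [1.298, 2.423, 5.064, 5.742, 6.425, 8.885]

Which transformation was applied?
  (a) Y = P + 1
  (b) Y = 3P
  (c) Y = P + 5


Checking option (c) Y = P + 5:
  P = -3.702 -> Y = 1.298 ✓
  P = -2.577 -> Y = 2.423 ✓
  P = 0.064 -> Y = 5.064 ✓
All samples match this transformation.

(c) P + 5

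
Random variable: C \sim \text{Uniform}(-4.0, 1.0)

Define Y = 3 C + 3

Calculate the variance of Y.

For Y = aC + b: Var(Y) = a² * Var(C)
Var(C) = (1 + 4)^2/12 = 2.0833333
Var(Y) = 3² * 2.0833333 = 9 * 2.0833333 = 18.75

18.75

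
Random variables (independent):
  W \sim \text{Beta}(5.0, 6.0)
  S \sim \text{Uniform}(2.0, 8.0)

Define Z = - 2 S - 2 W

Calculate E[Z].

E[Z] = -2*E[W] - 2*E[S]
E[W] = 0.45454545
E[S] = 5
E[Z] = -2*0.45454545 - 2*5 = -10.909091

-10.909091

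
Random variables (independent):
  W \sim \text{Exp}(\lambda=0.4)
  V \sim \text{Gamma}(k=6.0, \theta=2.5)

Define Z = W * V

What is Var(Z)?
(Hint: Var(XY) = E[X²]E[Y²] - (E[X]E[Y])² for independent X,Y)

Var(XY) = E[X²]E[Y²] - (E[X]E[Y])²
E[W] = 2.5, Var(W) = 6.25
E[V] = 15, Var(V) = 37.5
E[W²] = 6.25 + 2.5² = 12.5
E[V²] = 37.5 + 15² = 262.5
Var(Z) = 12.5*262.5 - (2.5*15)²
= 3281.25 - 1406.25 = 1875

1875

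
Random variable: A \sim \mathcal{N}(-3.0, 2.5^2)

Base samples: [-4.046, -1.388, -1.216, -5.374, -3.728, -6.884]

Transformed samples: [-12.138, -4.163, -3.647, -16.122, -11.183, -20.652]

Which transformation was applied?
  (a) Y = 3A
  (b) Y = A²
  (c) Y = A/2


Checking option (a) Y = 3A:
  A = -4.046 -> Y = -12.138 ✓
  A = -1.388 -> Y = -4.163 ✓
  A = -1.216 -> Y = -3.647 ✓
All samples match this transformation.

(a) 3A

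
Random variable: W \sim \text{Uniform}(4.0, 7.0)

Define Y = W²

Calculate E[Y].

E[W²] = Var(W) + (E[W])² = 0.75 + 30.25 = 31

31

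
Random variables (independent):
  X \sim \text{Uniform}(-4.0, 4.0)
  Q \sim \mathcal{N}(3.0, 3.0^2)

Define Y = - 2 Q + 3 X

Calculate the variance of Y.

For independent RVs: Var(aX + bY) = a²Var(X) + b²Var(Y)
Var(X) = 5.3333333
Var(Q) = 9
Var(Y) = 3²*5.3333333 + (-2)²*9
= 9*5.3333333 + 4*9 = 84

84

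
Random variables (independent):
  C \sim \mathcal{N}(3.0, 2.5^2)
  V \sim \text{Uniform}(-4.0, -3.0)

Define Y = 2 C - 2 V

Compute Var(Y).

For independent RVs: Var(aX + bY) = a²Var(X) + b²Var(Y)
Var(C) = 6.25
Var(V) = 0.083333333
Var(Y) = 2²*6.25 + (-2)²*0.083333333
= 4*6.25 + 4*0.083333333 = 25.333333

25.333333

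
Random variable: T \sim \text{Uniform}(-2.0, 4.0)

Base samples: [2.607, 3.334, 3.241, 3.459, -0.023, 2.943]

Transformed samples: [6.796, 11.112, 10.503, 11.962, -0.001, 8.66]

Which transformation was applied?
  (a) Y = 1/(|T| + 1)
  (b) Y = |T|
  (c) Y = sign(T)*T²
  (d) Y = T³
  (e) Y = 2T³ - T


Checking option (c) Y = sign(T)*T²:
  T = 2.607 -> Y = 6.796 ✓
  T = 3.334 -> Y = 11.112 ✓
  T = 3.241 -> Y = 10.503 ✓
All samples match this transformation.

(c) sign(T)*T²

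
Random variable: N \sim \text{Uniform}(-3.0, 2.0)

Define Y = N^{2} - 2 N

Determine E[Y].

E[Y] = 1*E[N²] - 2*E[N]
E[N] = -0.5
E[N²] = Var(N) + (E[N])² = 2.0833333 + 0.25 = 2.3333333
E[Y] = 1*2.3333333 - 2*(-0.5) = 3.3333333

3.3333333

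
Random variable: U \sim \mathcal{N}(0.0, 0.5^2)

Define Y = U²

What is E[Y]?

Using E[X²] = Var(X) + (E[X])²:
E[U] = 0
Var(U) = 0.5^2 = 0.25
E[U²] = 0.25 + 0² = 0.25 + 0 = 0.25

0.25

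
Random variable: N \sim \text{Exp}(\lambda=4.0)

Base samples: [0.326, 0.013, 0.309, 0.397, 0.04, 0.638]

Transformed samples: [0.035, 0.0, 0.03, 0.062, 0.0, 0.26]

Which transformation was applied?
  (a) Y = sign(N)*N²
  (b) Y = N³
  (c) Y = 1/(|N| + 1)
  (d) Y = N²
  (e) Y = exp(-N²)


Checking option (b) Y = N³:
  N = 0.326 -> Y = 0.035 ✓
  N = 0.013 -> Y = 0.0 ✓
  N = 0.309 -> Y = 0.03 ✓
All samples match this transformation.

(b) N³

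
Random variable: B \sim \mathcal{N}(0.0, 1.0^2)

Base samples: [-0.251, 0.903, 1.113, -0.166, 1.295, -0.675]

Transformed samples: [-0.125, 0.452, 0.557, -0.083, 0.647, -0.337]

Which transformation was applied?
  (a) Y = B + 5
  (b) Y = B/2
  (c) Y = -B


Checking option (b) Y = B/2:
  B = -0.251 -> Y = -0.125 ✓
  B = 0.903 -> Y = 0.452 ✓
  B = 1.113 -> Y = 0.557 ✓
All samples match this transformation.

(b) B/2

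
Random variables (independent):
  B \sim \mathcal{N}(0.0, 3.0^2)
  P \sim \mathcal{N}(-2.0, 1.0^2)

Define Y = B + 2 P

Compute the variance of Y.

For independent RVs: Var(aX + bY) = a²Var(X) + b²Var(Y)
Var(B) = 9
Var(P) = 1
Var(Y) = 1²*9 + 2²*1
= 1*9 + 4*1 = 13

13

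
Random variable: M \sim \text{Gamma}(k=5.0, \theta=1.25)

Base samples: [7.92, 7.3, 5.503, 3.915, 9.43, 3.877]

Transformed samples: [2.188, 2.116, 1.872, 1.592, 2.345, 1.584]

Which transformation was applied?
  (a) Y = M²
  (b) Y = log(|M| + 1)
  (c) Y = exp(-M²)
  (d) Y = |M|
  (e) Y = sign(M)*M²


Checking option (b) Y = log(|M| + 1):
  M = 7.92 -> Y = 2.188 ✓
  M = 7.3 -> Y = 2.116 ✓
  M = 5.503 -> Y = 1.872 ✓
All samples match this transformation.

(b) log(|M| + 1)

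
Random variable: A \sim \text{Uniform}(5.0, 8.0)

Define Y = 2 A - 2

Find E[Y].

For Y = 2A - 2:
E[Y] = 2 * E[A] - 2
E[A] = (5 + 8)/2 = 6.5
E[Y] = 2 * 6.5 - 2 = 11

11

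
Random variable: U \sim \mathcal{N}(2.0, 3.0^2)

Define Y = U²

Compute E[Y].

E[U²] = Var(U) + (E[U])² = 9 + 4 = 13

13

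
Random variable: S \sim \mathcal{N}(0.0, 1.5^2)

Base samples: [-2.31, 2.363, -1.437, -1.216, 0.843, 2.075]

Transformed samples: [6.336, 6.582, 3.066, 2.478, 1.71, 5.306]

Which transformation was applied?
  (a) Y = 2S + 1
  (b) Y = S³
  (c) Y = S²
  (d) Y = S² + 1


Checking option (d) Y = S² + 1:
  S = -2.31 -> Y = 6.336 ✓
  S = 2.363 -> Y = 6.582 ✓
  S = -1.437 -> Y = 3.066 ✓
All samples match this transformation.

(d) S² + 1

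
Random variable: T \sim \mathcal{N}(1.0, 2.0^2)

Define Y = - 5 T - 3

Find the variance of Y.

For Y = aT + b: Var(Y) = a² * Var(T)
Var(T) = 2.0^2 = 4
Var(Y) = (-5)² * 4 = 25 * 4 = 100

100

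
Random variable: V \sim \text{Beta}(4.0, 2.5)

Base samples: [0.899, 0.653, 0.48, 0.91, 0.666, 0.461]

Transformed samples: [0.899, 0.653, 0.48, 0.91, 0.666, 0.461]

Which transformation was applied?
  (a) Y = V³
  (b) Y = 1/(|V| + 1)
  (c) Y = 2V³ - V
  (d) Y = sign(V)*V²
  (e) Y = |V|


Checking option (e) Y = |V|:
  V = 0.899 -> Y = 0.899 ✓
  V = 0.653 -> Y = 0.653 ✓
  V = 0.48 -> Y = 0.48 ✓
All samples match this transformation.

(e) |V|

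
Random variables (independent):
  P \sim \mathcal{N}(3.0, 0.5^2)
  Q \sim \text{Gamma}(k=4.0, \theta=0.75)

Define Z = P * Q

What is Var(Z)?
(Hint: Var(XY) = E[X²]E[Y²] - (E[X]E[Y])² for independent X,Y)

Var(XY) = E[X²]E[Y²] - (E[X]E[Y])²
E[P] = 3, Var(P) = 0.25
E[Q] = 3, Var(Q) = 2.25
E[P²] = 0.25 + 3² = 9.25
E[Q²] = 2.25 + 3² = 11.25
Var(Z) = 9.25*11.25 - (3*3)²
= 104.0625 - 81 = 23.0625

23.0625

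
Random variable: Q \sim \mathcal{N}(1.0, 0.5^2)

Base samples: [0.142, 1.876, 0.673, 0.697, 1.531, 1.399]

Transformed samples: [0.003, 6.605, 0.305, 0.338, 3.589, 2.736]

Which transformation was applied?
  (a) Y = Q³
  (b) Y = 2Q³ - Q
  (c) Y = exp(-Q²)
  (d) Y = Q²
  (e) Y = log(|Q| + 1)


Checking option (a) Y = Q³:
  Q = 0.142 -> Y = 0.003 ✓
  Q = 1.876 -> Y = 6.605 ✓
  Q = 0.673 -> Y = 0.305 ✓
All samples match this transformation.

(a) Q³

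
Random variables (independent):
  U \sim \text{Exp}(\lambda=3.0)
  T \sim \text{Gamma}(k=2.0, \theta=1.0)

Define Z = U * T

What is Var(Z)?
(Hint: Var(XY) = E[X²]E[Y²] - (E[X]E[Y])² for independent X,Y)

Var(XY) = E[X²]E[Y²] - (E[X]E[Y])²
E[U] = 0.33333333, Var(U) = 0.11111111
E[T] = 2, Var(T) = 2
E[U²] = 0.11111111 + 0.33333333² = 0.22222222
E[T²] = 2 + 2² = 6
Var(Z) = 0.22222222*6 - (0.33333333*2)²
= 1.3333333 - 0.44444444 = 0.88888889

0.88888889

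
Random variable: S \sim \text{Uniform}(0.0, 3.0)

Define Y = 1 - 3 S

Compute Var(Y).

For Y = aS + b: Var(Y) = a² * Var(S)
Var(S) = (3 - 0)^2/12 = 0.75
Var(Y) = (-3)² * 0.75 = 9 * 0.75 = 6.75

6.75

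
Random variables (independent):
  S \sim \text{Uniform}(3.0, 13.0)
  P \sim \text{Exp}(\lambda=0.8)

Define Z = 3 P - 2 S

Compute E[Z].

E[Z] = -2*E[S] + 3*E[P]
E[S] = 8
E[P] = 1.25
E[Z] = -2*8 + 3*1.25 = -12.25

-12.25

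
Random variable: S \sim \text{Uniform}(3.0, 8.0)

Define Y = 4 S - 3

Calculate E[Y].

For Y = 4S - 3:
E[Y] = 4 * E[S] - 3
E[S] = (3 + 8)/2 = 5.5
E[Y] = 4 * 5.5 - 3 = 19

19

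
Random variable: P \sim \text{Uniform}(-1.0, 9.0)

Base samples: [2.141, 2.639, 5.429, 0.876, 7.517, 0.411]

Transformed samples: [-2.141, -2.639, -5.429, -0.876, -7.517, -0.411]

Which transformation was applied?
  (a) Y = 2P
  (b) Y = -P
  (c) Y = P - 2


Checking option (b) Y = -P:
  P = 2.141 -> Y = -2.141 ✓
  P = 2.639 -> Y = -2.639 ✓
  P = 5.429 -> Y = -5.429 ✓
All samples match this transformation.

(b) -P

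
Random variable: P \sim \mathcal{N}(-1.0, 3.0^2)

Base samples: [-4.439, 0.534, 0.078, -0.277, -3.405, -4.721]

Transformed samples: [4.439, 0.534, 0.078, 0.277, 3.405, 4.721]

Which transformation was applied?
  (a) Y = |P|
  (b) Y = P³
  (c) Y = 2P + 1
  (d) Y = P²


Checking option (a) Y = |P|:
  P = -4.439 -> Y = 4.439 ✓
  P = 0.534 -> Y = 0.534 ✓
  P = 0.078 -> Y = 0.078 ✓
All samples match this transformation.

(a) |P|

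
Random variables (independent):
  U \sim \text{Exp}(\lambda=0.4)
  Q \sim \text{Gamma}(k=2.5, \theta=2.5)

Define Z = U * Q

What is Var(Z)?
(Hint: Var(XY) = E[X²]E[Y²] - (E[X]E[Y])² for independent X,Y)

Var(XY) = E[X²]E[Y²] - (E[X]E[Y])²
E[U] = 2.5, Var(U) = 6.25
E[Q] = 6.25, Var(Q) = 15.625
E[U²] = 6.25 + 2.5² = 12.5
E[Q²] = 15.625 + 6.25² = 54.6875
Var(Z) = 12.5*54.6875 - (2.5*6.25)²
= 683.59375 - 244.14062 = 439.45312

439.45312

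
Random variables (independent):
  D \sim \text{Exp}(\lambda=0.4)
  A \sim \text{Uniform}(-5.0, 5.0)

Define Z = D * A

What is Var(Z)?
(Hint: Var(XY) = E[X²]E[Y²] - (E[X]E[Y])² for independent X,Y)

Var(XY) = E[X²]E[Y²] - (E[X]E[Y])²
E[D] = 2.5, Var(D) = 6.25
E[A] = 0, Var(A) = 8.3333333
E[D²] = 6.25 + 2.5² = 12.5
E[A²] = 8.3333333 + 0² = 8.3333333
Var(Z) = 12.5*8.3333333 - (2.5*0)²
= 104.16667 - 0 = 104.16667

104.16667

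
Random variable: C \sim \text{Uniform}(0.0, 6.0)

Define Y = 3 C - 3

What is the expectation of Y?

For Y = 3C - 3:
E[Y] = 3 * E[C] - 3
E[C] = (0 + 6)/2 = 3
E[Y] = 3 * 3 - 3 = 6

6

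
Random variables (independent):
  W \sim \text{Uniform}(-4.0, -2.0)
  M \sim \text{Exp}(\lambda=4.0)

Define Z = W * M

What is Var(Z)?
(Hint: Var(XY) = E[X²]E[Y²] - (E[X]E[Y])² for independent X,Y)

Var(XY) = E[X²]E[Y²] - (E[X]E[Y])²
E[W] = -3, Var(W) = 0.33333333
E[M] = 0.25, Var(M) = 0.0625
E[W²] = 0.33333333 + (-3)² = 9.3333333
E[M²] = 0.0625 + 0.25² = 0.125
Var(Z) = 9.3333333*0.125 - (-3*0.25)²
= 1.1666667 - 0.5625 = 0.60416667

0.60416667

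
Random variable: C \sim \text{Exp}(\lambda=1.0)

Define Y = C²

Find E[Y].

E[C²] = Var(C) + (E[C])² = 1 + 1 = 2

2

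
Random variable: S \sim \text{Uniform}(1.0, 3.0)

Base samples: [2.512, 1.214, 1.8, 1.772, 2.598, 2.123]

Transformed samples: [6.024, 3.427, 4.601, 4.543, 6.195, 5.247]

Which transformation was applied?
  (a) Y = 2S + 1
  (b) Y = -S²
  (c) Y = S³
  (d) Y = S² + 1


Checking option (a) Y = 2S + 1:
  S = 2.512 -> Y = 6.024 ✓
  S = 1.214 -> Y = 3.427 ✓
  S = 1.8 -> Y = 4.601 ✓
All samples match this transformation.

(a) 2S + 1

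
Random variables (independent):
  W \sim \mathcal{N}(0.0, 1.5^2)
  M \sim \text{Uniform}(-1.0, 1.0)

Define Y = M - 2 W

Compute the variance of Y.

For independent RVs: Var(aX + bY) = a²Var(X) + b²Var(Y)
Var(W) = 2.25
Var(M) = 0.33333333
Var(Y) = (-2)²*2.25 + 1²*0.33333333
= 4*2.25 + 1*0.33333333 = 9.3333333

9.3333333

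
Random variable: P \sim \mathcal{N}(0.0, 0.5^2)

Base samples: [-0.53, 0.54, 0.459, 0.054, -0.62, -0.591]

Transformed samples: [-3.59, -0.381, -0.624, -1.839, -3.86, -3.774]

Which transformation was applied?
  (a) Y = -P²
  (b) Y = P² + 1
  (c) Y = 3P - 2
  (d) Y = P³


Checking option (c) Y = 3P - 2:
  P = -0.53 -> Y = -3.59 ✓
  P = 0.54 -> Y = -0.381 ✓
  P = 0.459 -> Y = -0.624 ✓
All samples match this transformation.

(c) 3P - 2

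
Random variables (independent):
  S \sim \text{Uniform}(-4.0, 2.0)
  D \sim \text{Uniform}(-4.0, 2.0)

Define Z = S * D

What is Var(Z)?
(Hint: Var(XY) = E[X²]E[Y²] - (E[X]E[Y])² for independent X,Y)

Var(XY) = E[X²]E[Y²] - (E[X]E[Y])²
E[S] = -1, Var(S) = 3
E[D] = -1, Var(D) = 3
E[S²] = 3 + (-1)² = 4
E[D²] = 3 + (-1)² = 4
Var(Z) = 4*4 - (-1*(-1))²
= 16 - 1 = 15

15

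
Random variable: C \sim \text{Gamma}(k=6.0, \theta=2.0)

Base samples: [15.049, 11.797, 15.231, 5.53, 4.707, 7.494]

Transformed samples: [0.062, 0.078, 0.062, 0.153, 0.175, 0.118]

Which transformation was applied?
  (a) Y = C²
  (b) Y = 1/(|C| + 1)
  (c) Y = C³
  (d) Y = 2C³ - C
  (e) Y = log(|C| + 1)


Checking option (b) Y = 1/(|C| + 1):
  C = 15.049 -> Y = 0.062 ✓
  C = 11.797 -> Y = 0.078 ✓
  C = 15.231 -> Y = 0.062 ✓
All samples match this transformation.

(b) 1/(|C| + 1)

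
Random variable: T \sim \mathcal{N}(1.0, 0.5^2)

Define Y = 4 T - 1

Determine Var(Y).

For Y = aT + b: Var(Y) = a² * Var(T)
Var(T) = 0.5^2 = 0.25
Var(Y) = 4² * 0.25 = 16 * 0.25 = 4

4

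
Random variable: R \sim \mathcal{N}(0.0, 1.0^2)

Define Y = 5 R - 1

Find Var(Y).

For Y = aR + b: Var(Y) = a² * Var(R)
Var(R) = 1.0^2 = 1
Var(Y) = 5² * 1 = 25 * 1 = 25

25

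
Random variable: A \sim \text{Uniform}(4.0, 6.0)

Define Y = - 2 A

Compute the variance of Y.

For Y = aA + b: Var(Y) = a² * Var(A)
Var(A) = (6 - 4)^2/12 = 0.33333333
Var(Y) = (-2)² * 0.33333333 = 4 * 0.33333333 = 1.3333333

1.3333333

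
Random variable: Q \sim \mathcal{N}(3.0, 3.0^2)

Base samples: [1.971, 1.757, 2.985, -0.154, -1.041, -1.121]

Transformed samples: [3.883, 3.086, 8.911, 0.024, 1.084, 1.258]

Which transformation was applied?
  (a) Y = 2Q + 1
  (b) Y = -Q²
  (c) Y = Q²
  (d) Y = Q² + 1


Checking option (c) Y = Q²:
  Q = 1.971 -> Y = 3.883 ✓
  Q = 1.757 -> Y = 3.086 ✓
  Q = 2.985 -> Y = 8.911 ✓
All samples match this transformation.

(c) Q²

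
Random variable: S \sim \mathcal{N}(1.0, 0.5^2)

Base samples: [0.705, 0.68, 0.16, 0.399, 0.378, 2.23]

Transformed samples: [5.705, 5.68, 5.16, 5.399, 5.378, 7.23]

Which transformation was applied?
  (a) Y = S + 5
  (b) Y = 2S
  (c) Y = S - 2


Checking option (a) Y = S + 5:
  S = 0.705 -> Y = 5.705 ✓
  S = 0.68 -> Y = 5.68 ✓
  S = 0.16 -> Y = 5.16 ✓
All samples match this transformation.

(a) S + 5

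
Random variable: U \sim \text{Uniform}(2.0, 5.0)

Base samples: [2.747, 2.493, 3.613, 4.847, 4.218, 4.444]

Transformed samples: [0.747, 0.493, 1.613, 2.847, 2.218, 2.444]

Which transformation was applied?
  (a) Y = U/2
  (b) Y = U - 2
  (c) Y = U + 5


Checking option (b) Y = U - 2:
  U = 2.747 -> Y = 0.747 ✓
  U = 2.493 -> Y = 0.493 ✓
  U = 3.613 -> Y = 1.613 ✓
All samples match this transformation.

(b) U - 2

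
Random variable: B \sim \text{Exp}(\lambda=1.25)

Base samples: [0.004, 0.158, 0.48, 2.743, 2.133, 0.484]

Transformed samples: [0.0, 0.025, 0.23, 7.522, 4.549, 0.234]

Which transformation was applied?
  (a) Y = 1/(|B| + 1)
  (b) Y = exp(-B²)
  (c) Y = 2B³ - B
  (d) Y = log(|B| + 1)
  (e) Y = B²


Checking option (e) Y = B²:
  B = 0.004 -> Y = 0.0 ✓
  B = 0.158 -> Y = 0.025 ✓
  B = 0.48 -> Y = 0.23 ✓
All samples match this transformation.

(e) B²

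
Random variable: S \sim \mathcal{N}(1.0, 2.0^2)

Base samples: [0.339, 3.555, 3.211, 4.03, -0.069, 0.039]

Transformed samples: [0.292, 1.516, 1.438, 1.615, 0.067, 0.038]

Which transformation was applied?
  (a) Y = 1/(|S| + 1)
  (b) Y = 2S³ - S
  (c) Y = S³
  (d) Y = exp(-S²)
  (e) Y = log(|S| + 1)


Checking option (e) Y = log(|S| + 1):
  S = 0.339 -> Y = 0.292 ✓
  S = 3.555 -> Y = 1.516 ✓
  S = 3.211 -> Y = 1.438 ✓
All samples match this transformation.

(e) log(|S| + 1)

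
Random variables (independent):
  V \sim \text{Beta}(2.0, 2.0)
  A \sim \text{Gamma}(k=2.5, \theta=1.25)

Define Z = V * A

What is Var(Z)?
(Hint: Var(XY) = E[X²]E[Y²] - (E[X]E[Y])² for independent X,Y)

Var(XY) = E[X²]E[Y²] - (E[X]E[Y])²
E[V] = 0.5, Var(V) = 0.05
E[A] = 3.125, Var(A) = 3.90625
E[V²] = 0.05 + 0.5² = 0.3
E[A²] = 3.90625 + 3.125² = 13.671875
Var(Z) = 0.3*13.671875 - (0.5*3.125)²
= 4.1015625 - 2.4414062 = 1.6601562

1.6601562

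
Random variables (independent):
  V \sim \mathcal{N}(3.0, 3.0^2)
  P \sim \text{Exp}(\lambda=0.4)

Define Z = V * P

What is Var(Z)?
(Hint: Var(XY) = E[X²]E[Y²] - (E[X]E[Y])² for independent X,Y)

Var(XY) = E[X²]E[Y²] - (E[X]E[Y])²
E[V] = 3, Var(V) = 9
E[P] = 2.5, Var(P) = 6.25
E[V²] = 9 + 3² = 18
E[P²] = 6.25 + 2.5² = 12.5
Var(Z) = 18*12.5 - (3*2.5)²
= 225 - 56.25 = 168.75

168.75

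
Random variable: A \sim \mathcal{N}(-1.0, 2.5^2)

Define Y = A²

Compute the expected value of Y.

Using E[X²] = Var(X) + (E[X])²:
E[A] = -1
Var(A) = 2.5^2 = 6.25
E[A²] = 6.25 + (-1)² = 6.25 + 1 = 7.25

7.25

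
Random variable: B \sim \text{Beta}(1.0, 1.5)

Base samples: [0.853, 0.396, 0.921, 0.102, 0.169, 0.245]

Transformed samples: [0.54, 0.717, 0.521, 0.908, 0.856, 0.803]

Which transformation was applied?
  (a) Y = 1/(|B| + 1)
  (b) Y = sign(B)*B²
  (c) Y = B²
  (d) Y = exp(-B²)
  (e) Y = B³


Checking option (a) Y = 1/(|B| + 1):
  B = 0.853 -> Y = 0.54 ✓
  B = 0.396 -> Y = 0.717 ✓
  B = 0.921 -> Y = 0.521 ✓
All samples match this transformation.

(a) 1/(|B| + 1)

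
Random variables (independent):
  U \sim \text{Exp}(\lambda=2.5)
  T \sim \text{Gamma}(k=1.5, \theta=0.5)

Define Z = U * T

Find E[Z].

For independent RVs: E[XY] = E[X]*E[Y]
E[U] = 0.4
E[T] = 0.75
E[Z] = 0.4 * 0.75 = 0.3

0.3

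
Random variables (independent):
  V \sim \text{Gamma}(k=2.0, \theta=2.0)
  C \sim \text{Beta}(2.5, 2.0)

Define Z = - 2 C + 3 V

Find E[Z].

E[Z] = 3*E[V] - 2*E[C]
E[V] = 4
E[C] = 0.55555556
E[Z] = 3*4 - 2*0.55555556 = 10.888889

10.888889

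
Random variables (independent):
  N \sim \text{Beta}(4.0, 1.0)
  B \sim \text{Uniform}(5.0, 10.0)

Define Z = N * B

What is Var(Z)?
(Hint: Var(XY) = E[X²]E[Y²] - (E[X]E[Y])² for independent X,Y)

Var(XY) = E[X²]E[Y²] - (E[X]E[Y])²
E[N] = 0.8, Var(N) = 0.026666667
E[B] = 7.5, Var(B) = 2.0833333
E[N²] = 0.026666667 + 0.8² = 0.66666667
E[B²] = 2.0833333 + 7.5² = 58.333333
Var(Z) = 0.66666667*58.333333 - (0.8*7.5)²
= 38.888889 - 36 = 2.8888889

2.8888889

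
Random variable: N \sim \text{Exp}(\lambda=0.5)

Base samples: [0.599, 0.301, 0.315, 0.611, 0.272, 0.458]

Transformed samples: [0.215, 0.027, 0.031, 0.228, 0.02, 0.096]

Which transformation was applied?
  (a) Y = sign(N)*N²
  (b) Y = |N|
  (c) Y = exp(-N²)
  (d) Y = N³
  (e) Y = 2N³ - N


Checking option (d) Y = N³:
  N = 0.599 -> Y = 0.215 ✓
  N = 0.301 -> Y = 0.027 ✓
  N = 0.315 -> Y = 0.031 ✓
All samples match this transformation.

(d) N³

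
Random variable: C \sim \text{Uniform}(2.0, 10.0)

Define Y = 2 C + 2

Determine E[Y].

For Y = 2C + 2:
E[Y] = 2 * E[C] + 2
E[C] = (2 + 10)/2 = 6
E[Y] = 2 * 6 + 2 = 14

14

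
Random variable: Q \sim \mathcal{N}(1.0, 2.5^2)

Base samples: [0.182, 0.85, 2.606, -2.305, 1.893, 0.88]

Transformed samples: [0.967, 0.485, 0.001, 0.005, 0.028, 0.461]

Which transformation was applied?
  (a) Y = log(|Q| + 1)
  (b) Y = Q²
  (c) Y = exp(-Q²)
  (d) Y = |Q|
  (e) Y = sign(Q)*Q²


Checking option (c) Y = exp(-Q²):
  Q = 0.182 -> Y = 0.967 ✓
  Q = 0.85 -> Y = 0.485 ✓
  Q = 2.606 -> Y = 0.001 ✓
All samples match this transformation.

(c) exp(-Q²)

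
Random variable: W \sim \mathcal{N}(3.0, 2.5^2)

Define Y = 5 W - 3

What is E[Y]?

For Y = 5W - 3:
E[Y] = 5 * E[W] - 3
E[W] = 3.0 = 3
E[Y] = 5 * 3 - 3 = 12

12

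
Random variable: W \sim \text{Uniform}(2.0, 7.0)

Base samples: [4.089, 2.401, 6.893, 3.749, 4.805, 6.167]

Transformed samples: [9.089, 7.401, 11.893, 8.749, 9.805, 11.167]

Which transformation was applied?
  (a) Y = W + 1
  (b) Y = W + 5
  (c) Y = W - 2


Checking option (b) Y = W + 5:
  W = 4.089 -> Y = 9.089 ✓
  W = 2.401 -> Y = 7.401 ✓
  W = 6.893 -> Y = 11.893 ✓
All samples match this transformation.

(b) W + 5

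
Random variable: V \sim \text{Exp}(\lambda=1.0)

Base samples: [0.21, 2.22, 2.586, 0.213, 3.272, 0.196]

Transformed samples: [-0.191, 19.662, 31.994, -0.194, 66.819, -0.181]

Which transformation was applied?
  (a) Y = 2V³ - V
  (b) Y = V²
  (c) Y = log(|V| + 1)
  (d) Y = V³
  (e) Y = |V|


Checking option (a) Y = 2V³ - V:
  V = 0.21 -> Y = -0.191 ✓
  V = 2.22 -> Y = 19.662 ✓
  V = 2.586 -> Y = 31.994 ✓
All samples match this transformation.

(a) 2V³ - V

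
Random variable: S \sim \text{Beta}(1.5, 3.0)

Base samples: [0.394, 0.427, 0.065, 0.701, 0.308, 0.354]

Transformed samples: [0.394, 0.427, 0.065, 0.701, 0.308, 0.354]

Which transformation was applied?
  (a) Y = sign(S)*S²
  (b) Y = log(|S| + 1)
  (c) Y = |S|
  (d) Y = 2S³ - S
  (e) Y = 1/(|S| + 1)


Checking option (c) Y = |S|:
  S = 0.394 -> Y = 0.394 ✓
  S = 0.427 -> Y = 0.427 ✓
  S = 0.065 -> Y = 0.065 ✓
All samples match this transformation.

(c) |S|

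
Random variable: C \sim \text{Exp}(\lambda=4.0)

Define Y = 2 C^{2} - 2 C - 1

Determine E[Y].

E[Y] = 2*E[C²] - 2*E[C] - 1
E[C] = 0.25
E[C²] = Var(C) + (E[C])² = 0.0625 + 0.0625 = 0.125
E[Y] = 2*0.125 - 2*0.25 - 1 = -1.25

-1.25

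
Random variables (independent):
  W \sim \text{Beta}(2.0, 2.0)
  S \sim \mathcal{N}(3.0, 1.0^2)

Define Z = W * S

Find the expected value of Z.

For independent RVs: E[XY] = E[X]*E[Y]
E[W] = 0.5
E[S] = 3
E[Z] = 0.5 * 3 = 1.5

1.5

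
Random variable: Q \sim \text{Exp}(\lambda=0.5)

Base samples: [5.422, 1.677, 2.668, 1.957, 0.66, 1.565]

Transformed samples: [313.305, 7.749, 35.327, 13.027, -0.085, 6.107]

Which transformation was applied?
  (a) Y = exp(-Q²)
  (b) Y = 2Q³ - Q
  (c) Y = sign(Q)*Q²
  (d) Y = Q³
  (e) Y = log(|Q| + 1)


Checking option (b) Y = 2Q³ - Q:
  Q = 5.422 -> Y = 313.305 ✓
  Q = 1.677 -> Y = 7.749 ✓
  Q = 2.668 -> Y = 35.327 ✓
All samples match this transformation.

(b) 2Q³ - Q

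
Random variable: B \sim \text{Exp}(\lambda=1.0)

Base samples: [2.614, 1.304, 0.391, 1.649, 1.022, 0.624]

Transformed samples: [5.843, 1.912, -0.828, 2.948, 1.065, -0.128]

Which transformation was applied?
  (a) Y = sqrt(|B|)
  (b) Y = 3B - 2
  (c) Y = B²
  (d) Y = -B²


Checking option (b) Y = 3B - 2:
  B = 2.614 -> Y = 5.843 ✓
  B = 1.304 -> Y = 1.912 ✓
  B = 0.391 -> Y = -0.828 ✓
All samples match this transformation.

(b) 3B - 2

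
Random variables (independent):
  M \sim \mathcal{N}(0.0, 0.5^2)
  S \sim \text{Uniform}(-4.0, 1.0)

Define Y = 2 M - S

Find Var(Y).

For independent RVs: Var(aX + bY) = a²Var(X) + b²Var(Y)
Var(M) = 0.25
Var(S) = 2.0833333
Var(Y) = 2²*0.25 + (-1)²*2.0833333
= 4*0.25 + 1*2.0833333 = 3.0833333

3.0833333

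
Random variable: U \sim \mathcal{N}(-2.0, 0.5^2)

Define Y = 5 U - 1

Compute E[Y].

For Y = 5U - 1:
E[Y] = 5 * E[U] - 1
E[U] = -2.0 = -2
E[Y] = 5 * (-2) - 1 = -11

-11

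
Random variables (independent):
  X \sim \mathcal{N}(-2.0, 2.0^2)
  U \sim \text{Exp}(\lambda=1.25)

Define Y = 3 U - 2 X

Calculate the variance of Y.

For independent RVs: Var(aX + bY) = a²Var(X) + b²Var(Y)
Var(X) = 4
Var(U) = 0.64
Var(Y) = (-2)²*4 + 3²*0.64
= 4*4 + 9*0.64 = 21.76

21.76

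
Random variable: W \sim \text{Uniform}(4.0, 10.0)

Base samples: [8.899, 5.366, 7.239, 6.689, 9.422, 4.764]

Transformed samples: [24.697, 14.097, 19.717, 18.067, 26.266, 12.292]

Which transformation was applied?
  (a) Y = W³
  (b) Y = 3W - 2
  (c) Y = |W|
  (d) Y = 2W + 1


Checking option (b) Y = 3W - 2:
  W = 8.899 -> Y = 24.697 ✓
  W = 5.366 -> Y = 14.097 ✓
  W = 7.239 -> Y = 19.717 ✓
All samples match this transformation.

(b) 3W - 2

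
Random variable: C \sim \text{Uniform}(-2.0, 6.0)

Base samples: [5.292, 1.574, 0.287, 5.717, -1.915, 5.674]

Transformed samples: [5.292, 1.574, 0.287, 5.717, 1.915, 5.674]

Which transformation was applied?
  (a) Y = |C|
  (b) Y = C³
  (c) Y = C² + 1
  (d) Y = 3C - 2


Checking option (a) Y = |C|:
  C = 5.292 -> Y = 5.292 ✓
  C = 1.574 -> Y = 1.574 ✓
  C = 0.287 -> Y = 0.287 ✓
All samples match this transformation.

(a) |C|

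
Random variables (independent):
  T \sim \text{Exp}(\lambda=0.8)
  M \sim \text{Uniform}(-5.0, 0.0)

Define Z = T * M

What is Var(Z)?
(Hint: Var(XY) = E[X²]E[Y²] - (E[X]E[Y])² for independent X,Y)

Var(XY) = E[X²]E[Y²] - (E[X]E[Y])²
E[T] = 1.25, Var(T) = 1.5625
E[M] = -2.5, Var(M) = 2.0833333
E[T²] = 1.5625 + 1.25² = 3.125
E[M²] = 2.0833333 + (-2.5)² = 8.3333333
Var(Z) = 3.125*8.3333333 - (1.25*(-2.5))²
= 26.041667 - 9.765625 = 16.276042

16.276042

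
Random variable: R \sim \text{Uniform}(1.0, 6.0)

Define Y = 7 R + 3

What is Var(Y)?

For Y = aR + b: Var(Y) = a² * Var(R)
Var(R) = (6 - 1)^2/12 = 2.0833333
Var(Y) = 7² * 2.0833333 = 49 * 2.0833333 = 102.08333

102.08333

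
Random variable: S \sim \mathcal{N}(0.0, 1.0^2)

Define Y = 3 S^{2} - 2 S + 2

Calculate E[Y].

E[Y] = 3*E[S²] - 2*E[S] + 2
E[S] = 0
E[S²] = Var(S) + (E[S])² = 1 + 0 = 1
E[Y] = 3*1 - 2*0 + 2 = 5

5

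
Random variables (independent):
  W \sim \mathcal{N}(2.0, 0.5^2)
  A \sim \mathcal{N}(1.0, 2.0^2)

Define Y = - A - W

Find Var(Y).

For independent RVs: Var(aX + bY) = a²Var(X) + b²Var(Y)
Var(W) = 0.25
Var(A) = 4
Var(Y) = (-1)²*0.25 + (-1)²*4
= 1*0.25 + 1*4 = 4.25

4.25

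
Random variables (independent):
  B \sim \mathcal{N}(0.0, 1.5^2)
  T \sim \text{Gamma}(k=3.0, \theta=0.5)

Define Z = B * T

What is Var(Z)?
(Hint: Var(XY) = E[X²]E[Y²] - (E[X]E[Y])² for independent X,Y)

Var(XY) = E[X²]E[Y²] - (E[X]E[Y])²
E[B] = 0, Var(B) = 2.25
E[T] = 1.5, Var(T) = 0.75
E[B²] = 2.25 + 0² = 2.25
E[T²] = 0.75 + 1.5² = 3
Var(Z) = 2.25*3 - (0*1.5)²
= 6.75 - 0 = 6.75

6.75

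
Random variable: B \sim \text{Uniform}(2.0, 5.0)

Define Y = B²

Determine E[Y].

Using E[X²] = Var(X) + (E[X])²:
E[B] = 3.5
Var(B) = (5 - 2)^2/12 = 0.75
E[B²] = 0.75 + 3.5² = 0.75 + 12.25 = 13

13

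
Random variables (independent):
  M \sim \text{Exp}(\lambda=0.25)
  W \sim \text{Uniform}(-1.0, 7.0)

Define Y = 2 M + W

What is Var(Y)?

For independent RVs: Var(aX + bY) = a²Var(X) + b²Var(Y)
Var(M) = 16
Var(W) = 5.3333333
Var(Y) = 2²*16 + 1²*5.3333333
= 4*16 + 1*5.3333333 = 69.333333

69.333333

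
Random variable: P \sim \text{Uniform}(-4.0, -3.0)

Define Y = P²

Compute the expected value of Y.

E[P²] = Var(P) + (E[P])² = 0.083333333 + 12.25 = 12.333333

12.333333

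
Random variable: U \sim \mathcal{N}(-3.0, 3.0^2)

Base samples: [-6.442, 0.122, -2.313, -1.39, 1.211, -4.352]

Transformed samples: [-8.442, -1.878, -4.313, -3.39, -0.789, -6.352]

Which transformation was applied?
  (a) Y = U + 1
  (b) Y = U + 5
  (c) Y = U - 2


Checking option (c) Y = U - 2:
  U = -6.442 -> Y = -8.442 ✓
  U = 0.122 -> Y = -1.878 ✓
  U = -2.313 -> Y = -4.313 ✓
All samples match this transformation.

(c) U - 2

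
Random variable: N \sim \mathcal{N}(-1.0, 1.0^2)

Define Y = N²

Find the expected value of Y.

Using E[X²] = Var(X) + (E[X])²:
E[N] = -1
Var(N) = 1.0^2 = 1
E[N²] = 1 + (-1)² = 1 + 1 = 2

2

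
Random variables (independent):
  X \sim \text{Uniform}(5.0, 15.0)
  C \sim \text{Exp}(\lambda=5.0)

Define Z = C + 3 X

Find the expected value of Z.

E[Z] = 3*E[X] + 1*E[C]
E[X] = 10
E[C] = 0.2
E[Z] = 3*10 + 1*0.2 = 30.2

30.2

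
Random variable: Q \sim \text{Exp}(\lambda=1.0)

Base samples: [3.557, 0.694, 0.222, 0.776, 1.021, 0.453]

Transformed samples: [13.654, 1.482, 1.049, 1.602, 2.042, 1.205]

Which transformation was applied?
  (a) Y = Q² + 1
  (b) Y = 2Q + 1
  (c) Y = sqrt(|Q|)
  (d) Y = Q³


Checking option (a) Y = Q² + 1:
  Q = 3.557 -> Y = 13.654 ✓
  Q = 0.694 -> Y = 1.482 ✓
  Q = 0.222 -> Y = 1.049 ✓
All samples match this transformation.

(a) Q² + 1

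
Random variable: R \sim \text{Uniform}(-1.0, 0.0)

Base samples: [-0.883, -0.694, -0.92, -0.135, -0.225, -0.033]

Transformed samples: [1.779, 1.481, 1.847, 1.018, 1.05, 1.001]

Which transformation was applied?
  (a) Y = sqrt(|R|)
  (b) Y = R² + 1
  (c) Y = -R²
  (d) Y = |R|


Checking option (b) Y = R² + 1:
  R = -0.883 -> Y = 1.779 ✓
  R = -0.694 -> Y = 1.481 ✓
  R = -0.92 -> Y = 1.847 ✓
All samples match this transformation.

(b) R² + 1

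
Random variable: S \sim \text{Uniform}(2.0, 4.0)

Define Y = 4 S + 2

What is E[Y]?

For Y = 4S + 2:
E[Y] = 4 * E[S] + 2
E[S] = (2 + 4)/2 = 3
E[Y] = 4 * 3 + 2 = 14

14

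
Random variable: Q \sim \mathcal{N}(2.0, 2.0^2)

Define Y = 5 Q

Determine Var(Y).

For Y = aQ + b: Var(Y) = a² * Var(Q)
Var(Q) = 2.0^2 = 4
Var(Y) = 5² * 4 = 25 * 4 = 100

100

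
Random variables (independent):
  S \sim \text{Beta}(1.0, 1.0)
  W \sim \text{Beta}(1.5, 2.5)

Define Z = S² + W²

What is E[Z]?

E[Z] = E[S²] + E[W²]
E[S²] = Var(S) + E[S]² = 0.083333333 + 0.25 = 0.33333333
E[W²] = Var(W) + E[W]² = 0.046875 + 0.140625 = 0.1875
E[Z] = 0.33333333 + 0.1875 = 0.52083333

0.52083333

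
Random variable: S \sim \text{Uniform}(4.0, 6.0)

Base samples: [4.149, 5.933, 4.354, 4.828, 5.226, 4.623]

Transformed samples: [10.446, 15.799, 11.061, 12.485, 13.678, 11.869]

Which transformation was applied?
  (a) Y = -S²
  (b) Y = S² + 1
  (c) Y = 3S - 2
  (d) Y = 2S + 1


Checking option (c) Y = 3S - 2:
  S = 4.149 -> Y = 10.446 ✓
  S = 5.933 -> Y = 15.799 ✓
  S = 4.354 -> Y = 11.061 ✓
All samples match this transformation.

(c) 3S - 2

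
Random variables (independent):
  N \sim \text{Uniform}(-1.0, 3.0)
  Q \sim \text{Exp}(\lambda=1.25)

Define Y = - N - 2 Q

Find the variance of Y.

For independent RVs: Var(aX + bY) = a²Var(X) + b²Var(Y)
Var(N) = 1.3333333
Var(Q) = 0.64
Var(Y) = (-1)²*1.3333333 + (-2)²*0.64
= 1*1.3333333 + 4*0.64 = 3.8933333

3.8933333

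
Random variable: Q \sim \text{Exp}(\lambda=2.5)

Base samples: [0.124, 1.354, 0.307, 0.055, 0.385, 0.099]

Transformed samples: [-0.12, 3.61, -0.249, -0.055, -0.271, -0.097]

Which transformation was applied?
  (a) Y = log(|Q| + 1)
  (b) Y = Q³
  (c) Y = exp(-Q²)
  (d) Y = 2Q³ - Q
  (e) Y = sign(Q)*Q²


Checking option (d) Y = 2Q³ - Q:
  Q = 0.124 -> Y = -0.12 ✓
  Q = 1.354 -> Y = 3.61 ✓
  Q = 0.307 -> Y = -0.249 ✓
All samples match this transformation.

(d) 2Q³ - Q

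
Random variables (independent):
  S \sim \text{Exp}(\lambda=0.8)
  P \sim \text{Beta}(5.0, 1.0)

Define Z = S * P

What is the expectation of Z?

For independent RVs: E[XY] = E[X]*E[Y]
E[S] = 1.25
E[P] = 0.83333333
E[Z] = 1.25 * 0.83333333 = 1.0416667

1.0416667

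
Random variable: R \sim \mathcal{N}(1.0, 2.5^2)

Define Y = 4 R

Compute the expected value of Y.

For Y = 4R:
E[Y] = 4 * E[R]
E[R] = 1.0 = 1
E[Y] = 4 * 1 = 4

4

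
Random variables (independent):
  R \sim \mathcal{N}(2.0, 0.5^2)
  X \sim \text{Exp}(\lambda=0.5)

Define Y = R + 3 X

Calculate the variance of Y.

For independent RVs: Var(aX + bY) = a²Var(X) + b²Var(Y)
Var(R) = 0.25
Var(X) = 4
Var(Y) = 1²*0.25 + 3²*4
= 1*0.25 + 9*4 = 36.25

36.25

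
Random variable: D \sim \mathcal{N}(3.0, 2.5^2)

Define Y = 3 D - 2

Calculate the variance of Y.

For Y = aD + b: Var(Y) = a² * Var(D)
Var(D) = 2.5^2 = 6.25
Var(Y) = 3² * 6.25 = 9 * 6.25 = 56.25

56.25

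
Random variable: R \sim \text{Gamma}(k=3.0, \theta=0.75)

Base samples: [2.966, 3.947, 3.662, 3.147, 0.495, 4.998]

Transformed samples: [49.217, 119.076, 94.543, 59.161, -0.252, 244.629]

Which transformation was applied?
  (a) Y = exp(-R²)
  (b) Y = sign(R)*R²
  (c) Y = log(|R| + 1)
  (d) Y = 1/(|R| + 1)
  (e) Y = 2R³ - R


Checking option (e) Y = 2R³ - R:
  R = 2.966 -> Y = 49.217 ✓
  R = 3.947 -> Y = 119.076 ✓
  R = 3.662 -> Y = 94.543 ✓
All samples match this transformation.

(e) 2R³ - R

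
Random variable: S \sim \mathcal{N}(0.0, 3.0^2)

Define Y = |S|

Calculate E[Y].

For X ~ N(0, 3.0²), E[|X|] = sigma * sqrt(2/pi)
= 3.0 * sqrt(2/pi) = 2.3936537

2.3936537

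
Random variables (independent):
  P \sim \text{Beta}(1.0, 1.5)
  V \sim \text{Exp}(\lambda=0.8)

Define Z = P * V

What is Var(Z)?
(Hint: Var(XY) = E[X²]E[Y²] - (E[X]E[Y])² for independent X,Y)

Var(XY) = E[X²]E[Y²] - (E[X]E[Y])²
E[P] = 0.4, Var(P) = 0.068571429
E[V] = 1.25, Var(V) = 1.5625
E[P²] = 0.068571429 + 0.4² = 0.22857143
E[V²] = 1.5625 + 1.25² = 3.125
Var(Z) = 0.22857143*3.125 - (0.4*1.25)²
= 0.71428571 - 0.25 = 0.46428571

0.46428571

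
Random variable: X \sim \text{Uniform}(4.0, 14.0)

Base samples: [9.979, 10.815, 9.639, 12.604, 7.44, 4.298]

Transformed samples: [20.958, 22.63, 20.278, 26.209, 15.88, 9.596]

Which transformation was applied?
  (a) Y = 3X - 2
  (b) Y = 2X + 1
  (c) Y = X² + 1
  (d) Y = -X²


Checking option (b) Y = 2X + 1:
  X = 9.979 -> Y = 20.958 ✓
  X = 10.815 -> Y = 22.63 ✓
  X = 9.639 -> Y = 20.278 ✓
All samples match this transformation.

(b) 2X + 1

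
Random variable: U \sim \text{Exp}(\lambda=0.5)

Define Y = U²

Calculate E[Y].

Using E[X²] = Var(X) + (E[X])²:
E[U] = 2
Var(U) = 1/0.5^2 = 4
E[U²] = 4 + 2² = 4 + 4 = 8

8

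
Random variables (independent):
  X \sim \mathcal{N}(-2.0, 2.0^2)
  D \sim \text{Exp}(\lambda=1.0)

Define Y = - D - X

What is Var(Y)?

For independent RVs: Var(aX + bY) = a²Var(X) + b²Var(Y)
Var(X) = 4
Var(D) = 1
Var(Y) = (-1)²*4 + (-1)²*1
= 1*4 + 1*1 = 5

5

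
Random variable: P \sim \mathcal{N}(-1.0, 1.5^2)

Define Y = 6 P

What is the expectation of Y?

For Y = 6P:
E[Y] = 6 * E[P]
E[P] = -1.0 = -1
E[Y] = 6 * (-1) = -6

-6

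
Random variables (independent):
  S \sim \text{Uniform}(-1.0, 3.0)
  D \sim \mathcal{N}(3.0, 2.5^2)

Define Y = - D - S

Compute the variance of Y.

For independent RVs: Var(aX + bY) = a²Var(X) + b²Var(Y)
Var(S) = 1.3333333
Var(D) = 6.25
Var(Y) = (-1)²*1.3333333 + (-1)²*6.25
= 1*1.3333333 + 1*6.25 = 7.5833333

7.5833333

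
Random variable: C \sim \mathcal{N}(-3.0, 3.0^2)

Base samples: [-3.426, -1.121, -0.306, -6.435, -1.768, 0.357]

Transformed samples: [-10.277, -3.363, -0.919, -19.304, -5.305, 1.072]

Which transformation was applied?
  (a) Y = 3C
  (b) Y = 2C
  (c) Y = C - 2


Checking option (a) Y = 3C:
  C = -3.426 -> Y = -10.277 ✓
  C = -1.121 -> Y = -3.363 ✓
  C = -0.306 -> Y = -0.919 ✓
All samples match this transformation.

(a) 3C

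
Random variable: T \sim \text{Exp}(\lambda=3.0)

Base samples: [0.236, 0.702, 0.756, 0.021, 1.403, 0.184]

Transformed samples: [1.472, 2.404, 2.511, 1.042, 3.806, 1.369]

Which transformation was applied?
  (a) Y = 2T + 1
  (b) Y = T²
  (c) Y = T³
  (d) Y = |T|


Checking option (a) Y = 2T + 1:
  T = 0.236 -> Y = 1.472 ✓
  T = 0.702 -> Y = 2.404 ✓
  T = 0.756 -> Y = 2.511 ✓
All samples match this transformation.

(a) 2T + 1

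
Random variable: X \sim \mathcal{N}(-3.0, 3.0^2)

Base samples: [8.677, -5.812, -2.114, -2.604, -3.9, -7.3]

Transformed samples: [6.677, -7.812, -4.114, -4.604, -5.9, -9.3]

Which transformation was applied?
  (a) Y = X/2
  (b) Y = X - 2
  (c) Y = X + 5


Checking option (b) Y = X - 2:
  X = 8.677 -> Y = 6.677 ✓
  X = -5.812 -> Y = -7.812 ✓
  X = -2.114 -> Y = -4.114 ✓
All samples match this transformation.

(b) X - 2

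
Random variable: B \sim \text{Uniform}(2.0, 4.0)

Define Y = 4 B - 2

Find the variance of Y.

For Y = aB + b: Var(Y) = a² * Var(B)
Var(B) = (4 - 2)^2/12 = 0.33333333
Var(Y) = 4² * 0.33333333 = 16 * 0.33333333 = 5.3333333

5.3333333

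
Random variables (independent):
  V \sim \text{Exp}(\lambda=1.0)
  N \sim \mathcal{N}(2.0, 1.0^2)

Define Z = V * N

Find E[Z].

For independent RVs: E[XY] = E[X]*E[Y]
E[V] = 1
E[N] = 2
E[Z] = 1 * 2 = 2

2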